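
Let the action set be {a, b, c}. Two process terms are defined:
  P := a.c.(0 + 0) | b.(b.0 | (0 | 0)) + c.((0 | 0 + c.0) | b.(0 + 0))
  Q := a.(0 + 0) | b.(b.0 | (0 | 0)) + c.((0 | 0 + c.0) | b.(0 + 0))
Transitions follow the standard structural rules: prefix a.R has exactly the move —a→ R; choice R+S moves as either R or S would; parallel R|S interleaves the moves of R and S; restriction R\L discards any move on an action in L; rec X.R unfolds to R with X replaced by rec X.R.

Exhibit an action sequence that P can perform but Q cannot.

Reachable graph of P (13 states):
  u0 = a.c.(0 + 0) | b.(b.0 | (0 | 0)) + c.((0 | 0 + c.0) | b.(0 + 0)) | —a→ u1, —b→ u2, —c→ u3
  u1 = c.(0 + 0) | b.(b.0 | (0 | 0)) | —b→ u4, —c→ u5
  u2 = a.c.(0 + 0) | (b.0 | (0 | 0)) | —a→ u4, —b→ u6
  u3 = (0 | 0 + c.0) | b.(0 + 0) | —b→ u7, —c→ u8
  u4 = c.(0 + 0) | (b.0 | (0 | 0)) | —b→ u9, —c→ u10
  u5 = (0 + 0) | b.(b.0 | (0 | 0)) | —b→ u10
  u6 = a.c.(0 + 0) | (0 | (0 | 0)) | —a→ u9
  u7 = (0 | 0 + c.0) | (0 + 0) | —c→ u11
  u8 = 0 | b.(0 + 0) | —b→ u11
  u9 = c.(0 + 0) | (0 | (0 | 0)) | —c→ u12
  u10 = (0 + 0) | (b.0 | (0 | 0)) | —b→ u12
  u11 = 0 | (0 + 0) | stopped
  u12 = (0 + 0) | (0 | (0 | 0)) | stopped
Reachable graph of Q (10 states):
  v0 = a.(0 + 0) | b.(b.0 | (0 | 0)) + c.((0 | 0 + c.0) | b.(0 + 0)) | —a→ v1, —b→ v2, —c→ v3
  v1 = (0 + 0) | b.(b.0 | (0 | 0)) | —b→ v4
  v2 = a.(0 + 0) | (b.0 | (0 | 0)) | —a→ v4, —b→ v5
  v3 = (0 | 0 + c.0) | b.(0 + 0) | —b→ v6, —c→ v7
  v4 = (0 + 0) | (b.0 | (0 | 0)) | —b→ v8
  v5 = a.(0 + 0) | (0 | (0 | 0)) | —a→ v8
  v6 = (0 | 0 + c.0) | (0 + 0) | —c→ v9
  v7 = 0 | b.(0 + 0) | —b→ v9
  v8 = (0 + 0) | (0 | (0 | 0)) | stopped
  v9 = 0 | (0 + 0) | stopped
Run σ = ⟨ac⟩ on P: start {u0}
  step 1 (a): {u1}
  step 2 (c): {u5}
  — P admits the full trace.
Run σ = ⟨ac⟩ on Q: start {v0}
  step 1 (a): {v1}
  step 2 (c): ∅ (Q stuck)

ac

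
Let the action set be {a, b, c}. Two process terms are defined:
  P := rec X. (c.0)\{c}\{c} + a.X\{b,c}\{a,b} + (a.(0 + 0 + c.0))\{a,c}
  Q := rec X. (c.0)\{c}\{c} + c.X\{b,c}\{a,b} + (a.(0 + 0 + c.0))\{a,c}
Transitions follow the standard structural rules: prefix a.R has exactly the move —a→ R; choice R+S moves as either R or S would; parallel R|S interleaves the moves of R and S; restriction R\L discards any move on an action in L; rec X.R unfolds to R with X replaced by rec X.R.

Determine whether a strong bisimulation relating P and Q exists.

LTS(P): 2 reachable states
  m0 = rec X. (c.0)\{c}\{c} + a.X\{b,c}\{a,b} + (a.(0 + 0 + c.0))\{a,c} :: =a=> m1
  m1 = (rec X. (c.0)\{c}\{c} + a.X\{b,c}\{a,b} + (a.(0 + 0 + c.0))\{a,c})\{b,c}\{a,b} :: stopped
LTS(Q): 2 reachable states
  n0 = rec X. (c.0)\{c}\{c} + c.X\{b,c}\{a,b} + (a.(0 + 0 + c.0))\{a,c} :: =c=> n1
  n1 = (rec X. (c.0)\{c}\{c} + c.X\{b,c}\{a,b} + (a.(0 + 0 + c.0))\{a,c})\{b,c}\{a,b} :: stopped
Partition-refinement fixed point:
  B0 = {m0}
  B1 = {m1, n1}
  B2 = {n0}
m0 ∈ B0, n0 ∈ B2 → different blocks

NO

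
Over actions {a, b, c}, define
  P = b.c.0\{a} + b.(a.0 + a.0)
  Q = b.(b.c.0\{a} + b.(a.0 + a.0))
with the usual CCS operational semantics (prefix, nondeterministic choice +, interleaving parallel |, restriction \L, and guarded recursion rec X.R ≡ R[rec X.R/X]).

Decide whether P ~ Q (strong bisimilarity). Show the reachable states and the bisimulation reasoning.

not bisimilar

LTS(P): 5 reachable states
  m0 = b.c.0\{a} + b.(a.0 + a.0) :: ··b··> m1, ··b··> m2
  m1 = a.0 + a.0 :: ··a··> m3
  m2 = c.0\{a} :: ··c··> m4
  m3 = 0 :: ·
  m4 = 0\{a} :: ·
LTS(Q): 6 reachable states
  n0 = b.(b.c.0\{a} + b.(a.0 + a.0)) :: ··b··> n1
  n1 = b.c.0\{a} + b.(a.0 + a.0) :: ··b··> n2, ··b··> n3
  n2 = a.0 + a.0 :: ··a··> n4
  n3 = c.0\{a} :: ··c··> n5
  n4 = 0 :: ·
  n5 = 0\{a} :: ·
Bisimilarity quotient blocks:
  B0 = {m0, n1}
  B1 = {m1, n2}
  B2 = {m3, m4, n4, n5}
  B3 = {m2, n3}
  B4 = {n0}
m0 ∈ B0, n0 ∈ B4 → different blocks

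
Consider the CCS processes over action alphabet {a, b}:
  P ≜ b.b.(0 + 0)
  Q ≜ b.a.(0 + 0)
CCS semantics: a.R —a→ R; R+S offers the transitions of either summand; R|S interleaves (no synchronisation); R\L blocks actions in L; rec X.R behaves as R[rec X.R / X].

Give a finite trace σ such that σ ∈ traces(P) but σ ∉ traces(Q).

Reachable graph of P (3 states):
  s0 = b.b.(0 + 0) :: —b→ s1
  s1 = b.(0 + 0) :: —b→ s2
  s2 = 0 + 0 :: stopped
Reachable graph of Q (3 states):
  t0 = b.a.(0 + 0) :: —b→ t1
  t1 = a.(0 + 0) :: —a→ t2
  t2 = 0 + 0 :: stopped
Trace ⟨bb⟩ through P, begin at {s0}:
  step 1 (b): {s1}
  step 2 (b): {s2}
  — P admits the full trace.
Trace ⟨bb⟩ through Q, begin at {t0}:
  step 1 (b): {t1}
  step 2 (b): ∅  — Q cannot continue

bb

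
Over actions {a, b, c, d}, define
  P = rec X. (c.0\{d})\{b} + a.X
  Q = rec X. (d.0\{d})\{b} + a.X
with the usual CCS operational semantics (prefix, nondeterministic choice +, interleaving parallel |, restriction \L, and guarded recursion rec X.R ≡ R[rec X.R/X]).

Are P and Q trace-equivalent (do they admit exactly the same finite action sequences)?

trace-distinct — witness ⟨c⟩

P's transition system — 2 states:
  u0 = rec X. (c.0\{d})\{b} + a.X :: =a=> u0, =c=> u1
  u1 = 0\{d}\{b} :: deadlocked
Q's transition system — 2 states:
  v0 = rec X. (d.0\{d})\{b} + a.X :: =a=> v0, =d=> v1
  v1 = 0\{d}\{b} :: deadlocked
Trace ⟨c⟩ through P, begin at {u0}:
  after c @ step 1: {u1}
  — P admits the full trace.
Trace ⟨c⟩ through Q, begin at {v0}:
  after c @ step 1: ∅ (Q stuck)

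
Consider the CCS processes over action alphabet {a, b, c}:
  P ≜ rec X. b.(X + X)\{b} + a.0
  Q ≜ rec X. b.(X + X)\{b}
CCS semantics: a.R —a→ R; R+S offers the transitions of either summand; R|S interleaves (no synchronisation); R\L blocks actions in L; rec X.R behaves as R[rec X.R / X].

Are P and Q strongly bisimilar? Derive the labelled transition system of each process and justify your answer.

NO

P's transition system — 4 states:
  m0 = rec X. b.(X + X)\{b} + a.0 has moves --a--▸ m1, --b--▸ m2
  m1 = 0 has moves (no moves)
  m2 = ((rec X. b.(X + X)\{b} + a.0) + (rec X. b.(X + X)\{b} + a.0))\{b} has moves --a--▸ m3
  m3 = 0\{b} has moves (no moves)
Q's transition system — 2 states:
  n0 = rec X. b.(X + X)\{b} has moves --b--▸ n1
  n1 = ((rec X. b.(X + X)\{b}) + (rec X. b.(X + X)\{b}))\{b} has moves (no moves)
Coarsest stable partition (strong bisimilarity classes):
  B0 = {m0}
  B1 = {m1, m3, n1}
  B2 = {m2}
  B3 = {n0}
m0 ∈ B0, n0 ∈ B3 → different blocks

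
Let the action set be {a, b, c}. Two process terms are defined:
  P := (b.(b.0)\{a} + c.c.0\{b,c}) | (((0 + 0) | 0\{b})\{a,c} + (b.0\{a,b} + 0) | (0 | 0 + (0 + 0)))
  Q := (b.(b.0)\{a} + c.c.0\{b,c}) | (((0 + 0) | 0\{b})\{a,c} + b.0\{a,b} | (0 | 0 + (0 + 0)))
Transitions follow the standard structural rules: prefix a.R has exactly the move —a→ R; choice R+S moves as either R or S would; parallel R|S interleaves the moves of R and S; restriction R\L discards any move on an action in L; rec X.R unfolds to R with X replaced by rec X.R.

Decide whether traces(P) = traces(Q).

P's transition system — 10 states:
  u0 = (b.(b.0)\{a} + c.c.0\{b,c}) | (((0 + 0) | 0\{b})\{a,c} + (b.0\{a,b} + 0) | (0 | 0 + (0 + 0))) :: --b--▸ u1, --b--▸ u2, --c--▸ u3
  u1 = (b.(b.0)\{a} + c.c.0\{b,c}) | (0\{a,b} | (0 | 0 + (0 + 0))) :: --b--▸ u4, --c--▸ u5
  u2 = (b.0)\{a} | (((0 + 0) | 0\{b})\{a,c} + (b.0\{a,b} + 0) | (0 | 0 + (0 + 0))) :: --b--▸ u4, --b--▸ u6
  u3 = c.0\{b,c} | (((0 + 0) | 0\{b})\{a,c} + (b.0\{a,b} + 0) | (0 | 0 + (0 + 0))) :: --b--▸ u5, --c--▸ u7
  u4 = (b.0)\{a} | (0\{a,b} | (0 | 0 + (0 + 0))) :: --b--▸ u8
  u5 = c.0\{b,c} | (0\{a,b} | (0 | 0 + (0 + 0))) :: --c--▸ u9
  u6 = 0\{a} | (((0 + 0) | 0\{b})\{a,c} + (b.0\{a,b} + 0) | (0 | 0 + (0 + 0))) :: --b--▸ u8
  u7 = 0\{b,c} | (((0 + 0) | 0\{b})\{a,c} + (b.0\{a,b} + 0) | (0 | 0 + (0 + 0))) :: --b--▸ u9
  u8 = 0\{a} | (0\{a,b} | (0 | 0 + (0 + 0))) :: stopped
  u9 = 0\{b,c} | (0\{a,b} | (0 | 0 + (0 + 0))) :: stopped
Q's transition system — 10 states:
  v0 = (b.(b.0)\{a} + c.c.0\{b,c}) | (((0 + 0) | 0\{b})\{a,c} + b.0\{a,b} | (0 | 0 + (0 + 0))) :: --b--▸ v1, --b--▸ v2, --c--▸ v3
  v1 = (b.(b.0)\{a} + c.c.0\{b,c}) | (0\{a,b} | (0 | 0 + (0 + 0))) :: --b--▸ v4, --c--▸ v5
  v2 = (b.0)\{a} | (((0 + 0) | 0\{b})\{a,c} + b.0\{a,b} | (0 | 0 + (0 + 0))) :: --b--▸ v4, --b--▸ v6
  v3 = c.0\{b,c} | (((0 + 0) | 0\{b})\{a,c} + b.0\{a,b} | (0 | 0 + (0 + 0))) :: --b--▸ v5, --c--▸ v7
  v4 = (b.0)\{a} | (0\{a,b} | (0 | 0 + (0 + 0))) :: --b--▸ v8
  v5 = c.0\{b,c} | (0\{a,b} | (0 | 0 + (0 + 0))) :: --c--▸ v9
  v6 = 0\{a} | (((0 + 0) | 0\{b})\{a,c} + b.0\{a,b} | (0 | 0 + (0 + 0))) :: --b--▸ v8
  v7 = 0\{b,c} | (((0 + 0) | 0\{b})\{a,c} + b.0\{a,b} | (0 | 0 + (0 + 0))) :: --b--▸ v9
  v8 = 0\{a} | (0\{a,b} | (0 | 0 + (0 + 0))) :: stopped
  v9 = 0\{b,c} | (0\{a,b} | (0 | 0 + (0 + 0))) :: stopped
Partition-refinement fixed point:
  B0 = {u0, v0}
  B1 = {u3, v3}
  B2 = {u5, v5}
  B3 = {u8, u9, v8, v9}
  B4 = {u4, u6, u7, v4, v6, v7}
  B5 = {u1, v1}
  B6 = {u2, v2}
u0 ∈ B0, v0 ∈ B0 → same block
Bisimilar ⇒ trace-equivalent.

trace-equivalent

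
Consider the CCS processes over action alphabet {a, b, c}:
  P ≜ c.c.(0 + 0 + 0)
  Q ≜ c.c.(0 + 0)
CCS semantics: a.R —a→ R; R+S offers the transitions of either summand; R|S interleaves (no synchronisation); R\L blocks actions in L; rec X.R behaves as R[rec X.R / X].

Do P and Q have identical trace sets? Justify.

trace-equivalent

P's transition system — 3 states:
  s0 = c.c.(0 + 0 + 0) has moves -c-> s1
  s1 = c.(0 + 0 + 0) has moves -c-> s2
  s2 = 0 + 0 + 0 has moves deadlocked
Q's transition system — 3 states:
  t0 = c.c.(0 + 0) has moves -c-> t1
  t1 = c.(0 + 0) has moves -c-> t2
  t2 = 0 + 0 has moves deadlocked
Bisimilarity quotient blocks:
  B0 = {s0, t0}
  B1 = {s1, t1}
  B2 = {s2, t2}
s0 ∈ B0, t0 ∈ B0 → same block
Bisimilar ⇒ trace-equivalent.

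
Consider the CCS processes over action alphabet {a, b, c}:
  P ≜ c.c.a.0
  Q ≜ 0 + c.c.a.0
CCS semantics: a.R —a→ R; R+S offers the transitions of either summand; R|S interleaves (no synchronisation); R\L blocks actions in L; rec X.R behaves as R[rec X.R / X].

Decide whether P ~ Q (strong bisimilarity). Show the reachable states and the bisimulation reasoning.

P's transition system — 4 states:
  m0 = c.c.a.0 | —c→ m1
  m1 = c.a.0 | —c→ m2
  m2 = a.0 | —a→ m3
  m3 = 0 | ∅
Q's transition system — 4 states:
  n0 = 0 + c.c.a.0 | —c→ n1
  n1 = c.a.0 | —c→ n2
  n2 = a.0 | —a→ n3
  n3 = 0 | ∅
Coarsest stable partition (strong bisimilarity classes):
  B0 = {m0, n0}
  B1 = {m1, n1}
  B2 = {m2, n2}
  B3 = {m3, n3}
m0 ∈ B0, n0 ∈ B0 → same block

YES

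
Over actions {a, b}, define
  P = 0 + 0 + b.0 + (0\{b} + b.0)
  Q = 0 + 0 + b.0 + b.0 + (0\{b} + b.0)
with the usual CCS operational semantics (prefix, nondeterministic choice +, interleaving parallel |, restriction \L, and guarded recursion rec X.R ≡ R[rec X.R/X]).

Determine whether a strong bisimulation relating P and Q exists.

P's transition system — 2 states:
  s0 = 0 + 0 + b.0 + (0\{b} + b.0) | -b-> s1
  s1 = 0 | ∅
Q's transition system — 2 states:
  t0 = 0 + 0 + b.0 + b.0 + (0\{b} + b.0) | -b-> t1
  t1 = 0 | ∅
Partition-refinement fixed point:
  B0 = {s0, t0}
  B1 = {s1, t1}
s0 ∈ B0, t0 ∈ B0 → same block

YES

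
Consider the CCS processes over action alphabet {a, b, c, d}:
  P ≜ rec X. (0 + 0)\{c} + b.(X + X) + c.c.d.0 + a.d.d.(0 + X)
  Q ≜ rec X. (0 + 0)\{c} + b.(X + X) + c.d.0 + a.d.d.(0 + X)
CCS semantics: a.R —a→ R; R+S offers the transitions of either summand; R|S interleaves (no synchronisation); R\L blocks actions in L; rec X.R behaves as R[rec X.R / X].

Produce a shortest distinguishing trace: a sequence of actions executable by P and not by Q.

cc

P's transition system — 8 states:
  p0 = rec X. (0 + 0)\{c} + b.(X + X) + c.c.d.0 + a.d.d.(0 + X) has moves --a--▸ p1, --b--▸ p2, --c--▸ p3
  p1 = d.d.(0 + (rec X. (0 + 0)\{c} + b.(X + X) + c.c.d.0 + a.d.d.(0 + X))) has moves --d--▸ p4
  p2 = (rec X. (0 + 0)\{c} + b.(X + X) + c.c.d.0 + a.d.d.(0 + X)) + (rec X. (0 + 0)\{c} + b.(X + X) + c.c.d.0 + a.d.d.(0 + X)) has moves --a--▸ p1, --b--▸ p2, --c--▸ p3
  p3 = c.d.0 has moves --c--▸ p5
  p4 = d.(0 + (rec X. (0 + 0)\{c} + b.(X + X) + c.c.d.0 + a.d.d.(0 + X))) has moves --d--▸ p6
  p5 = d.0 has moves --d--▸ p7
  p6 = 0 + (rec X. (0 + 0)\{c} + b.(X + X) + c.c.d.0 + a.d.d.(0 + X)) has moves --a--▸ p1, --b--▸ p2, --c--▸ p3
  p7 = 0 has moves ·
Q's transition system — 7 states:
  q0 = rec X. (0 + 0)\{c} + b.(X + X) + c.d.0 + a.d.d.(0 + X) has moves --a--▸ q1, --b--▸ q2, --c--▸ q3
  q1 = d.d.(0 + (rec X. (0 + 0)\{c} + b.(X + X) + c.d.0 + a.d.d.(0 + X))) has moves --d--▸ q4
  q2 = (rec X. (0 + 0)\{c} + b.(X + X) + c.d.0 + a.d.d.(0 + X)) + (rec X. (0 + 0)\{c} + b.(X + X) + c.d.0 + a.d.d.(0 + X)) has moves --a--▸ q1, --b--▸ q2, --c--▸ q3
  q3 = d.0 has moves --d--▸ q5
  q4 = d.(0 + (rec X. (0 + 0)\{c} + b.(X + X) + c.d.0 + a.d.d.(0 + X))) has moves --d--▸ q6
  q5 = 0 has moves ·
  q6 = 0 + (rec X. (0 + 0)\{c} + b.(X + X) + c.d.0 + a.d.d.(0 + X)) has moves --a--▸ q1, --b--▸ q2, --c--▸ q3
Trace ⟨cc⟩ through P, begin at {p0}:
  [1] c ⇒ {p3}
  [2] c ⇒ {p5}
  ✓ P
Trace ⟨cc⟩ through Q, begin at {q0}:
  [1] c ⇒ {q3}
  [2] c ⇒ ∅ (Q stuck)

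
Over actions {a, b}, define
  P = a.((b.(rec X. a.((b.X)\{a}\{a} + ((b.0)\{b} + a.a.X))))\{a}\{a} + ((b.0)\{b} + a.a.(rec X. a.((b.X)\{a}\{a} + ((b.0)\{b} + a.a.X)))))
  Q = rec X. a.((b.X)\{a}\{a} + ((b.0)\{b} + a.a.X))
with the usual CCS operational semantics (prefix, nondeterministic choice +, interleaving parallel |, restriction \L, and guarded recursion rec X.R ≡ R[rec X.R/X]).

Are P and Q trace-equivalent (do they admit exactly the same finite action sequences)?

trace-equivalent

LTS(P): 5 reachable states
  u0 = a.((b.(rec X. a.((b.X)\{a}\{a} + ((b.0)\{b} + a.a.X))))\{a}\{a} + ((b.0)\{b} + a.a.(rec X. a.((b.X)\{a}\{a} + ((b.0)\{b} + a.a.X))))) :: -a-> u1
  u1 = (b.(rec X. a.((b.X)\{a}\{a} + ((b.0)\{b} + a.a.X))))\{a}\{a} + ((b.0)\{b} + a.a.(rec X. a.((b.X)\{a}\{a} + ((b.0)\{b} + a.a.X)))) :: -a-> u2, -b-> u3
  u2 = a.(rec X. a.((b.X)\{a}\{a} + ((b.0)\{b} + a.a.X))) :: -a-> u4
  u3 = (rec X. a.((b.X)\{a}\{a} + ((b.0)\{b} + a.a.X)))\{a}\{a} :: ∅
  u4 = rec X. a.((b.X)\{a}\{a} + ((b.0)\{b} + a.a.X)) :: -a-> u1
LTS(Q): 4 reachable states
  v0 = rec X. a.((b.X)\{a}\{a} + ((b.0)\{b} + a.a.X)) :: -a-> v1
  v1 = (b.(rec X. a.((b.X)\{a}\{a} + ((b.0)\{b} + a.a.X))))\{a}\{a} + ((b.0)\{b} + a.a.(rec X. a.((b.X)\{a}\{a} + ((b.0)\{b} + a.a.X)))) :: -a-> v2, -b-> v3
  v2 = a.(rec X. a.((b.X)\{a}\{a} + ((b.0)\{b} + a.a.X))) :: -a-> v0
  v3 = (rec X. a.((b.X)\{a}\{a} + ((b.0)\{b} + a.a.X)))\{a}\{a} :: ∅
Bisimilarity quotient blocks:
  B0 = {u0, u4, v0}
  B1 = {u1, v1}
  B2 = {u3, v3}
  B3 = {u2, v2}
u0 ∈ B0, v0 ∈ B0 → same block
Bisimilar ⇒ trace-equivalent.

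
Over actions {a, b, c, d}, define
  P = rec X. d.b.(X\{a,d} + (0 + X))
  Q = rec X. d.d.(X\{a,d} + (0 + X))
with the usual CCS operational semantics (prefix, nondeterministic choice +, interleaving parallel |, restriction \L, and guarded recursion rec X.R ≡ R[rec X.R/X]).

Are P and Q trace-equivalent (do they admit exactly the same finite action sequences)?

Reachable graph of P (3 states):
  u0 = rec X. d.b.(X\{a,d} + (0 + X)) has moves =d=> u1
  u1 = b.((rec X. d.b.(X\{a,d} + (0 + X)))\{a,d} + (0 + (rec X. d.b.(X\{a,d} + (0 + X))))) has moves =b=> u2
  u2 = (rec X. d.b.(X\{a,d} + (0 + X)))\{a,d} + (0 + (rec X. d.b.(X\{a,d} + (0 + X)))) has moves =d=> u1
Reachable graph of Q (3 states):
  v0 = rec X. d.d.(X\{a,d} + (0 + X)) has moves =d=> v1
  v1 = d.((rec X. d.d.(X\{a,d} + (0 + X)))\{a,d} + (0 + (rec X. d.d.(X\{a,d} + (0 + X))))) has moves =d=> v2
  v2 = (rec X. d.d.(X\{a,d} + (0 + X)))\{a,d} + (0 + (rec X. d.d.(X\{a,d} + (0 + X)))) has moves =d=> v1
Executing db from P (initial set {u0}):
  [1] d ⇒ {u1}
  [2] b ⇒ {u2}
  — P admits the full trace.
Executing db from Q (initial set {v0}):
  [1] d ⇒ {v1}
  [2] b ⇒ ∅  — Q cannot continue

trace-distinct — witness ⟨db⟩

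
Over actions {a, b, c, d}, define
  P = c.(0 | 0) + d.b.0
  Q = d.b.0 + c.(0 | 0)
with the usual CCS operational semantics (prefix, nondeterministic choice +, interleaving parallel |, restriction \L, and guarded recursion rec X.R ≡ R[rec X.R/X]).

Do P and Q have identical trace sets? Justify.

trace-equivalent

Reachable graph of P (4 states):
  m0 = c.(0 | 0) + d.b.0 → —c→ m1, —d→ m2
  m1 = 0 | 0 → ·
  m2 = b.0 → —b→ m3
  m3 = 0 → ·
Reachable graph of Q (4 states):
  n0 = d.b.0 + c.(0 | 0) → —c→ n1, —d→ n2
  n1 = 0 | 0 → ·
  n2 = b.0 → —b→ n3
  n3 = 0 → ·
Coarsest stable partition (strong bisimilarity classes):
  B0 = {m0, n0}
  B1 = {m2, n2}
  B2 = {m1, m3, n1, n3}
m0 ∈ B0, n0 ∈ B0 → same block
Bisimilar ⇒ trace-equivalent.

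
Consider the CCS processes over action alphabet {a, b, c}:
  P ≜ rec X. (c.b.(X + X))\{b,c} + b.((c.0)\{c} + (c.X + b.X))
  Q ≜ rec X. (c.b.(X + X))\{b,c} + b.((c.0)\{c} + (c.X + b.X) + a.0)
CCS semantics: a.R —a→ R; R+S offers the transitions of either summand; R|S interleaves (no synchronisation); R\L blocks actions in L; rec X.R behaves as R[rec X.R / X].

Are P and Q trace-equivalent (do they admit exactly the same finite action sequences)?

Reachable graph of P (2 states):
  u0 = rec X. (c.b.(X + X))\{b,c} + b.((c.0)\{c} + (c.X + b.X)) has moves ··b··> u1
  u1 = (c.0)\{c} + (c.(rec X. (c.b.(X + X))\{b,c} + b.((c.0)\{c} + (c.X + b.X))) + b.(rec X. (c.b.(X + X))\{b,c} + b.((c.0)\{c} + (c.X + b.X)))) has moves ··b··> u0, ··c··> u0
Reachable graph of Q (3 states):
  v0 = rec X. (c.b.(X + X))\{b,c} + b.((c.0)\{c} + (c.X + b.X) + a.0) has moves ··b··> v1
  v1 = (c.0)\{c} + (c.(rec X. (c.b.(X + X))\{b,c} + b.((c.0)\{c} + (c.X + b.X) + a.0)) + b.(rec X. (c.b.(X + X))\{b,c} + b.((c.0)\{c} + (c.X + b.X) + a.0))) + a.0 has moves ··a··> v2, ··b··> v0, ··c··> v0
  v2 = 0 has moves ∅
Trace ⟨ba⟩ through Q, begin at {v0}:
  step 1 (b): {v1}
  step 2 (a): {v2}
  ✓ Q
Trace ⟨ba⟩ through P, begin at {u0}:
  step 1 (b): {u1}
  step 2 (a): ∅ (P stuck)

NO — witness ⟨ba⟩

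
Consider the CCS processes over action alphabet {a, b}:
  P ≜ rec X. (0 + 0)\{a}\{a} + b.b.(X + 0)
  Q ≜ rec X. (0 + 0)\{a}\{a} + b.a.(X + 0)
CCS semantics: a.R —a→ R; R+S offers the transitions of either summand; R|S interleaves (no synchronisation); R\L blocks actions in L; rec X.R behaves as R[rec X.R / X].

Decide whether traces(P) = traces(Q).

trace-distinct — witness ⟨bb⟩

LTS(P): 3 reachable states
  m0 = rec X. (0 + 0)\{a}\{a} + b.b.(X + 0) ⊢ =b=> m1
  m1 = b.((rec X. (0 + 0)\{a}\{a} + b.b.(X + 0)) + 0) ⊢ =b=> m2
  m2 = (rec X. (0 + 0)\{a}\{a} + b.b.(X + 0)) + 0 ⊢ =b=> m1
LTS(Q): 3 reachable states
  n0 = rec X. (0 + 0)\{a}\{a} + b.a.(X + 0) ⊢ =b=> n1
  n1 = a.((rec X. (0 + 0)\{a}\{a} + b.a.(X + 0)) + 0) ⊢ =a=> n2
  n2 = (rec X. (0 + 0)\{a}\{a} + b.a.(X + 0)) + 0 ⊢ =b=> n1
Trace ⟨bb⟩ through P, begin at {m0}:
  [1] b ⇒ {m1}
  [2] b ⇒ {m2}
  — P admits the full trace.
Trace ⟨bb⟩ through Q, begin at {n0}:
  [1] b ⇒ {n1}
  [2] b ⇒ ∅  — Q cannot continue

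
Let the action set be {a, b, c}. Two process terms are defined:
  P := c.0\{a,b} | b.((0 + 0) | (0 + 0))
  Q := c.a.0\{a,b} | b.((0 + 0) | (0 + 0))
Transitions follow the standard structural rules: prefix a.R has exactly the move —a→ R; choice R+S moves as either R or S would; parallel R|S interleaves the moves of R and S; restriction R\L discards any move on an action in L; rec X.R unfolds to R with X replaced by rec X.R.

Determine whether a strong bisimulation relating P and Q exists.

P ≁ Q

LTS(P): 4 reachable states
  p0 = c.0\{a,b} | b.((0 + 0) | (0 + 0)) | =b=> p1, =c=> p2
  p1 = c.0\{a,b} | ((0 + 0) | (0 + 0)) | =c=> p3
  p2 = 0\{a,b} | b.((0 + 0) | (0 + 0)) | =b=> p3
  p3 = 0\{a,b} | ((0 + 0) | (0 + 0)) | ·
LTS(Q): 6 reachable states
  q0 = c.a.0\{a,b} | b.((0 + 0) | (0 + 0)) | =b=> q1, =c=> q2
  q1 = c.a.0\{a,b} | ((0 + 0) | (0 + 0)) | =c=> q3
  q2 = a.0\{a,b} | b.((0 + 0) | (0 + 0)) | =a=> q4, =b=> q3
  q3 = a.0\{a,b} | ((0 + 0) | (0 + 0)) | =a=> q5
  q4 = 0\{a,b} | b.((0 + 0) | (0 + 0)) | =b=> q5
  q5 = 0\{a,b} | ((0 + 0) | (0 + 0)) | ·
Partition-refinement fixed point:
  B0 = {p0}
  B1 = {p1}
  B2 = {p3, q5}
  B3 = {p2, q4}
  B4 = {q0}
  B5 = {q1}
  B6 = {q3}
  B7 = {q2}
p0 ∈ B0, q0 ∈ B4 → different blocks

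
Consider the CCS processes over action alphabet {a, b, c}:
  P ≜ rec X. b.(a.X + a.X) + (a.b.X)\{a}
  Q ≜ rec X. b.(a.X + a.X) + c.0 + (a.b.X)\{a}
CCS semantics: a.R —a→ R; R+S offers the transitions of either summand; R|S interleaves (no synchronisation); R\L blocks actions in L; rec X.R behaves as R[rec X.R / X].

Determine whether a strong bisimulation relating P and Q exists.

not bisimilar

Reachable graph of P (2 states):
  u0 = rec X. b.(a.X + a.X) + (a.b.X)\{a} :: ··b··> u1
  u1 = a.(rec X. b.(a.X + a.X) + (a.b.X)\{a}) + a.(rec X. b.(a.X + a.X) + (a.b.X)\{a}) :: ··a··> u0
Reachable graph of Q (3 states):
  v0 = rec X. b.(a.X + a.X) + c.0 + (a.b.X)\{a} :: ··b··> v1, ··c··> v2
  v1 = a.(rec X. b.(a.X + a.X) + c.0 + (a.b.X)\{a}) + a.(rec X. b.(a.X + a.X) + c.0 + (a.b.X)\{a}) :: ··a··> v0
  v2 = 0 :: deadlocked
Partition-refinement fixed point:
  B0 = {u0}
  B1 = {u1}
  B2 = {v0}
  B3 = {v1}
  B4 = {v2}
u0 ∈ B0, v0 ∈ B2 → different blocks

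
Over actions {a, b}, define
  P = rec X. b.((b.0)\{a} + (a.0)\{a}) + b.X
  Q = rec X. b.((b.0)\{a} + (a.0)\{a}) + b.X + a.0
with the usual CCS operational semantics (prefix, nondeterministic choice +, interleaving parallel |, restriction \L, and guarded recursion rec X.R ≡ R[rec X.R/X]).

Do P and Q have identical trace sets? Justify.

LTS(P): 3 reachable states
  p0 = rec X. b.((b.0)\{a} + (a.0)\{a}) + b.X ⊢ --b--▸ p0, --b--▸ p1
  p1 = (b.0)\{a} + (a.0)\{a} ⊢ --b--▸ p2
  p2 = 0\{a} ⊢ ∅
LTS(Q): 4 reachable states
  q0 = rec X. b.((b.0)\{a} + (a.0)\{a}) + b.X + a.0 ⊢ --a--▸ q1, --b--▸ q0, --b--▸ q2
  q1 = 0 ⊢ ∅
  q2 = (b.0)\{a} + (a.0)\{a} ⊢ --b--▸ q3
  q3 = 0\{a} ⊢ ∅
Run σ = ⟨a⟩ on Q: start {q0}
  [1] a ⇒ {q1}
  Q completes σ.
Run σ = ⟨a⟩ on P: start {p0}
  [1] a ⇒ no successor for P

traces(P) ≠ traces(Q) — witness ⟨a⟩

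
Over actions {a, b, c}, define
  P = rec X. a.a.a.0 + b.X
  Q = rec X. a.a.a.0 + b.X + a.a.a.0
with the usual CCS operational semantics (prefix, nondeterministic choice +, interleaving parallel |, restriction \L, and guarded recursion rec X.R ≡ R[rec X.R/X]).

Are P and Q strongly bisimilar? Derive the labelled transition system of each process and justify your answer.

Reachable graph of P (4 states):
  u0 = rec X. a.a.a.0 + b.X has moves —a→ u1, —b→ u0
  u1 = a.a.0 has moves —a→ u2
  u2 = a.0 has moves —a→ u3
  u3 = 0 has moves stopped
Reachable graph of Q (4 states):
  v0 = rec X. a.a.a.0 + b.X + a.a.a.0 has moves —a→ v1, —b→ v0
  v1 = a.a.0 has moves —a→ v2
  v2 = a.0 has moves —a→ v3
  v3 = 0 has moves stopped
Bisimilarity quotient blocks:
  B0 = {u0, v0}
  B1 = {u1, v1}
  B2 = {u2, v2}
  B3 = {u3, v3}
u0 ∈ B0, v0 ∈ B0 → same block

YES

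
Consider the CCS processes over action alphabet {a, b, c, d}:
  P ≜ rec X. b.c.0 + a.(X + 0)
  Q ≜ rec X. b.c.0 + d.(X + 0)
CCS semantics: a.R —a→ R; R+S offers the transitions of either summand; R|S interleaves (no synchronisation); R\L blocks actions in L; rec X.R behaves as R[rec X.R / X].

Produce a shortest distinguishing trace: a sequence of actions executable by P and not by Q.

P's transition system — 4 states:
  s0 = rec X. b.c.0 + a.(X + 0) has moves --a--▸ s1, --b--▸ s2
  s1 = (rec X. b.c.0 + a.(X + 0)) + 0 has moves --a--▸ s1, --b--▸ s2
  s2 = c.0 has moves --c--▸ s3
  s3 = 0 has moves stopped
Q's transition system — 4 states:
  t0 = rec X. b.c.0 + d.(X + 0) has moves --b--▸ t1, --d--▸ t2
  t1 = c.0 has moves --c--▸ t3
  t2 = (rec X. b.c.0 + d.(X + 0)) + 0 has moves --b--▸ t1, --d--▸ t2
  t3 = 0 has moves stopped
Executing a from P (initial set {s0}):
  step 1 (a): {s1}
  — P admits the full trace.
Executing a from Q (initial set {t0}):
  step 1 (a): ∅ (Q stuck)

a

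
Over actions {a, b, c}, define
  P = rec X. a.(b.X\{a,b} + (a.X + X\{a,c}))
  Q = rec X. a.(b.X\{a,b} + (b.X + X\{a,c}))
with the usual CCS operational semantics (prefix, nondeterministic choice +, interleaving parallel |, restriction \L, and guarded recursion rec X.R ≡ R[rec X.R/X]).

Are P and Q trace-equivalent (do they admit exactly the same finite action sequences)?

Reachable graph of P (3 states):
  m0 = rec X. a.(b.X\{a,b} + (a.X + X\{a,c})) :: ··a··> m1
  m1 = b.(rec X. a.(b.X\{a,b} + (a.X + X\{a,c})))\{a,b} + (a.(rec X. a.(b.X\{a,b} + (a.X + X\{a,c}))) + (rec X. a.(b.X\{a,b} + (a.X + X\{a,c})))\{a,c}) :: ··a··> m0, ··b··> m2
  m2 = (rec X. a.(b.X\{a,b} + (a.X + X\{a,c})))\{a,b} :: ∅
Reachable graph of Q (3 states):
  n0 = rec X. a.(b.X\{a,b} + (b.X + X\{a,c})) :: ··a··> n1
  n1 = b.(rec X. a.(b.X\{a,b} + (b.X + X\{a,c})))\{a,b} + (b.(rec X. a.(b.X\{a,b} + (b.X + X\{a,c}))) + (rec X. a.(b.X\{a,b} + (b.X + X\{a,c})))\{a,c}) :: ··b··> n0, ··b··> n2
  n2 = (rec X. a.(b.X\{a,b} + (b.X + X\{a,c})))\{a,b} :: ∅
Executing aa from P (initial set {m0}):
  [1] a ⇒ {m1}
  [2] a ⇒ {m0}
  P completes σ.
Executing aa from Q (initial set {n0}):
  [1] a ⇒ {n1}
  [2] a ⇒ no successor for Q

NO — witness ⟨aa⟩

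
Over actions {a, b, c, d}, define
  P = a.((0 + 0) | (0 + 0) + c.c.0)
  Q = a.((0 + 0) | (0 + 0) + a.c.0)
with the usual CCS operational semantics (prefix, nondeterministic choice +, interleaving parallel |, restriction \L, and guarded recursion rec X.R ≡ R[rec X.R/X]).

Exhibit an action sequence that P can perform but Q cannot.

ac

P's transition system — 4 states:
  m0 = a.((0 + 0) | (0 + 0) + c.c.0) has moves -a-> m1
  m1 = (0 + 0) | (0 + 0) + c.c.0 has moves -c-> m2
  m2 = c.0 has moves -c-> m3
  m3 = 0 has moves stopped
Q's transition system — 4 states:
  n0 = a.((0 + 0) | (0 + 0) + a.c.0) has moves -a-> n1
  n1 = (0 + 0) | (0 + 0) + a.c.0 has moves -a-> n2
  n2 = c.0 has moves -c-> n3
  n3 = 0 has moves stopped
Trace ⟨ac⟩ through P, begin at {m0}:
  step 1 (a): {m1}
  step 2 (c): {m2}
  ✓ P
Trace ⟨ac⟩ through Q, begin at {n0}:
  step 1 (a): {n1}
  step 2 (c): ∅ (Q stuck)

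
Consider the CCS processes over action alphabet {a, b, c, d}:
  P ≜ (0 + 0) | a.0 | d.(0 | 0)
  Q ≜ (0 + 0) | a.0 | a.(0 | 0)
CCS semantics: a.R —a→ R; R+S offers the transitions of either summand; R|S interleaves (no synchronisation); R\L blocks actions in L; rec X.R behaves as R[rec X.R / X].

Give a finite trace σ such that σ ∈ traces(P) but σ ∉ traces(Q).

P's transition system — 4 states:
  u0 = (0 + 0) | a.0 | d.(0 | 0) → -a-> u1, -d-> u2
  u1 = (0 + 0) | 0 | d.(0 | 0) → -d-> u3
  u2 = (0 + 0) | a.0 | (0 | 0) → -a-> u3
  u3 = (0 + 0) | 0 | (0 | 0) → deadlocked
Q's transition system — 4 states:
  v0 = (0 + 0) | a.0 | a.(0 | 0) → -a-> v1, -a-> v2
  v1 = (0 + 0) | 0 | a.(0 | 0) → -a-> v3
  v2 = (0 + 0) | a.0 | (0 | 0) → -a-> v3
  v3 = (0 + 0) | 0 | (0 | 0) → deadlocked
Executing d from P (initial set {u0}):
  [1] d ⇒ {u2}
  P completes σ.
Executing d from Q (initial set {v0}):
  [1] d ⇒ ∅  — Q cannot continue

d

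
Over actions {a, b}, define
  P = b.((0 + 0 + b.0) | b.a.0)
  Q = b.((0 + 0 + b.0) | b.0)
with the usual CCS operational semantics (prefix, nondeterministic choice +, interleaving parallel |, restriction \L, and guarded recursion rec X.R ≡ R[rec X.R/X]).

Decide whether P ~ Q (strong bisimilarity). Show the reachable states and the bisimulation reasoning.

Reachable graph of P (7 states):
  u0 = b.((0 + 0 + b.0) | b.a.0) has moves —b→ u1
  u1 = (0 + 0 + b.0) | b.a.0 has moves —b→ u2, —b→ u3
  u2 = (0 + 0 + b.0) | a.0 has moves —a→ u4, —b→ u5
  u3 = 0 | b.a.0 has moves —b→ u5
  u4 = (0 + 0 + b.0) | 0 has moves —b→ u6
  u5 = 0 | a.0 has moves —a→ u6
  u6 = 0 | 0 has moves ·
Reachable graph of Q (5 states):
  v0 = b.((0 + 0 + b.0) | b.0) has moves —b→ v1
  v1 = (0 + 0 + b.0) | b.0 has moves —b→ v2, —b→ v3
  v2 = (0 + 0 + b.0) | 0 has moves —b→ v4
  v3 = 0 | b.0 has moves —b→ v4
  v4 = 0 | 0 has moves ·
Coarsest stable partition (strong bisimilarity classes):
  B0 = {u0}
  B1 = {u1}
  B2 = {u2}
  B3 = {u4, v2, v3}
  B4 = {u6, v4}
  B5 = {u5}
  B6 = {u3}
  B7 = {v0}
  B8 = {v1}
u0 ∈ B0, v0 ∈ B7 → different blocks

not bisimilar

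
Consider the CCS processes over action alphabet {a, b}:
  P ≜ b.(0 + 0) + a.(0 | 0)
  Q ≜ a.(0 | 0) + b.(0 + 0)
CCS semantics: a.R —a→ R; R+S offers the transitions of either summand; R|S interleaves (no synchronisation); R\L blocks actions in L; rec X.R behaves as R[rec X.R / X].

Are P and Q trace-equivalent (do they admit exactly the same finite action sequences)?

traces(P) = traces(Q)

P's transition system — 3 states:
  m0 = b.(0 + 0) + a.(0 | 0) | —a→ m1, —b→ m2
  m1 = 0 | 0 | stopped
  m2 = 0 + 0 | stopped
Q's transition system — 3 states:
  n0 = a.(0 | 0) + b.(0 + 0) | —a→ n1, —b→ n2
  n1 = 0 | 0 | stopped
  n2 = 0 + 0 | stopped
Partition-refinement fixed point:
  B0 = {m0, n0}
  B1 = {m1, m2, n1, n2}
m0 ∈ B0, n0 ∈ B0 → same block
Bisimilar ⇒ trace-equivalent.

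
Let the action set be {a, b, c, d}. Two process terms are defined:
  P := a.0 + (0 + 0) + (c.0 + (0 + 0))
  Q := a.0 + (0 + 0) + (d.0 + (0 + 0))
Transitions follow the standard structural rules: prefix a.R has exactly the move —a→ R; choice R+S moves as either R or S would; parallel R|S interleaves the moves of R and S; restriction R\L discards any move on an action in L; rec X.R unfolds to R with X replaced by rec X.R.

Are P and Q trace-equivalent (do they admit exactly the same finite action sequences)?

traces(P) ≠ traces(Q) — witness ⟨c⟩

P's transition system — 2 states:
  u0 = a.0 + (0 + 0) + (c.0 + (0 + 0)) ⊢ —a→ u1, —c→ u1
  u1 = 0 ⊢ (no moves)
Q's transition system — 2 states:
  v0 = a.0 + (0 + 0) + (d.0 + (0 + 0)) ⊢ —a→ v1, —d→ v1
  v1 = 0 ⊢ (no moves)
Trace ⟨c⟩ through P, begin at {u0}:
  step 1 (c): {u1}
  ✓ P
Trace ⟨c⟩ through Q, begin at {v0}:
  step 1 (c): no successor for Q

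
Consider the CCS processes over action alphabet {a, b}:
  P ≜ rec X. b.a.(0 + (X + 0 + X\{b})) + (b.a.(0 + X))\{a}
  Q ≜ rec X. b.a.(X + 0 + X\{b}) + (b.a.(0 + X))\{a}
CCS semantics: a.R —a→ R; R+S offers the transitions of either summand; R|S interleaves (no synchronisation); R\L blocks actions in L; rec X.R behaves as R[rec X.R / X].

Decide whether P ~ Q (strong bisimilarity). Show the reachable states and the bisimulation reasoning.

Reachable graph of P (4 states):
  m0 = rec X. b.a.(0 + (X + 0 + X\{b})) + (b.a.(0 + X))\{a} ⊢ —b→ m1, —b→ m2
  m1 = (a.(0 + (rec X. b.a.(0 + (X + 0 + X\{b})) + (b.a.(0 + X))\{a})))\{a} ⊢ deadlocked
  m2 = a.(0 + ((rec X. b.a.(0 + (X + 0 + X\{b})) + (b.a.(0 + X))\{a}) + 0 + (rec X. b.a.(0 + (X + 0 + X\{b})) + (b.a.(0 + X))\{a})\{b})) ⊢ —a→ m3
  m3 = 0 + ((rec X. b.a.(0 + (X + 0 + X\{b})) + (b.a.(0 + X))\{a}) + 0 + (rec X. b.a.(0 + (X + 0 + X\{b})) + (b.a.(0 + X))\{a})\{b}) ⊢ —b→ m1, —b→ m2
Reachable graph of Q (4 states):
  n0 = rec X. b.a.(X + 0 + X\{b}) + (b.a.(0 + X))\{a} ⊢ —b→ n1, —b→ n2
  n1 = (a.(0 + (rec X. b.a.(X + 0 + X\{b}) + (b.a.(0 + X))\{a})))\{a} ⊢ deadlocked
  n2 = a.((rec X. b.a.(X + 0 + X\{b}) + (b.a.(0 + X))\{a}) + 0 + (rec X. b.a.(X + 0 + X\{b}) + (b.a.(0 + X))\{a})\{b}) ⊢ —a→ n3
  n3 = (rec X. b.a.(X + 0 + X\{b}) + (b.a.(0 + X))\{a}) + 0 + (rec X. b.a.(X + 0 + X\{b}) + (b.a.(0 + X))\{a})\{b} ⊢ —b→ n1, —b→ n2
Coarsest stable partition (strong bisimilarity classes):
  B0 = {m0, m3, n0, n3}
  B1 = {m1, n1}
  B2 = {m2, n2}
m0 ∈ B0, n0 ∈ B0 → same block

YES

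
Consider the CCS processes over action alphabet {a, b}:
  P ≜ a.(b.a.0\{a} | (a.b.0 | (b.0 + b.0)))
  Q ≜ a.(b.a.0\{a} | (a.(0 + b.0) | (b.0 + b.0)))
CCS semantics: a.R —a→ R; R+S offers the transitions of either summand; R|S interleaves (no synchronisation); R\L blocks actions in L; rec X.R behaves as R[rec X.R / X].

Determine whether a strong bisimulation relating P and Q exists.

P's transition system — 19 states:
  m0 = a.(b.a.0\{a} | (a.b.0 | (b.0 + b.0))) ⊢ ··a··> m1
  m1 = b.a.0\{a} | (a.b.0 | (b.0 + b.0)) ⊢ ··a··> m2, ··b··> m3, ··b··> m4
  m2 = b.a.0\{a} | (b.0 | (b.0 + b.0)) ⊢ ··b··> m5, ··b··> m6, ··b··> m7
  m3 = a.0\{a} | (a.b.0 | (b.0 + b.0)) ⊢ ··a··> m5, ··a··> m8, ··b··> m9
  m4 = b.a.0\{a} | (a.b.0 | 0) ⊢ ··a··> m7, ··b··> m9
  m5 = a.0\{a} | (b.0 | (b.0 + b.0)) ⊢ ··a··> m10, ··b··> m11, ··b··> m12
  m6 = b.a.0\{a} | (0 | (b.0 + b.0)) ⊢ ··b··> m11, ··b··> m13
  m7 = b.a.0\{a} | (b.0 | 0) ⊢ ··b··> m12, ··b··> m13
  m8 = 0\{a} | (a.b.0 | (b.0 + b.0)) ⊢ ··a··> m10, ··b··> m14
  m9 = a.0\{a} | (a.b.0 | 0) ⊢ ··a··> m12, ··a··> m14
  m10 = 0\{a} | (b.0 | (b.0 + b.0)) ⊢ ··b··> m15, ··b··> m16
  m11 = a.0\{a} | (0 | (b.0 + b.0)) ⊢ ··a··> m15, ··b··> m17
  m12 = a.0\{a} | (b.0 | 0) ⊢ ··a··> m16, ··b··> m17
  m13 = b.a.0\{a} | (0 | 0) ⊢ ··b··> m17
  m14 = 0\{a} | (a.b.0 | 0) ⊢ ··a··> m16
  m15 = 0\{a} | (0 | (b.0 + b.0)) ⊢ ··b··> m18
  m16 = 0\{a} | (b.0 | 0) ⊢ ··b··> m18
  m17 = a.0\{a} | (0 | 0) ⊢ ··a··> m18
  m18 = 0\{a} | (0 | 0) ⊢ (no moves)
Q's transition system — 19 states:
  n0 = a.(b.a.0\{a} | (a.(0 + b.0) | (b.0 + b.0))) ⊢ ··a··> n1
  n1 = b.a.0\{a} | (a.(0 + b.0) | (b.0 + b.0)) ⊢ ··a··> n2, ··b··> n3, ··b··> n4
  n2 = b.a.0\{a} | ((0 + b.0) | (b.0 + b.0)) ⊢ ··b··> n5, ··b··> n6, ··b··> n7
  n3 = a.0\{a} | (a.(0 + b.0) | (b.0 + b.0)) ⊢ ··a··> n5, ··a··> n8, ··b··> n9
  n4 = b.a.0\{a} | (a.(0 + b.0) | 0) ⊢ ··a··> n6, ··b··> n9
  n5 = a.0\{a} | ((0 + b.0) | (b.0 + b.0)) ⊢ ··a··> n10, ··b··> n11, ··b··> n12
  n6 = b.a.0\{a} | ((0 + b.0) | 0) ⊢ ··b··> n11, ··b··> n13
  n7 = b.a.0\{a} | (0 | (b.0 + b.0)) ⊢ ··b··> n12, ··b··> n13
  n8 = 0\{a} | (a.(0 + b.0) | (b.0 + b.0)) ⊢ ··a··> n10, ··b··> n14
  n9 = a.0\{a} | (a.(0 + b.0) | 0) ⊢ ··a··> n11, ··a··> n14
  n10 = 0\{a} | ((0 + b.0) | (b.0 + b.0)) ⊢ ··b··> n15, ··b··> n16
  n11 = a.0\{a} | ((0 + b.0) | 0) ⊢ ··a··> n15, ··b··> n17
  n12 = a.0\{a} | (0 | (b.0 + b.0)) ⊢ ··a··> n16, ··b··> n17
  n13 = b.a.0\{a} | (0 | 0) ⊢ ··b··> n17
  n14 = 0\{a} | (a.(0 + b.0) | 0) ⊢ ··a··> n15
  n15 = 0\{a} | ((0 + b.0) | 0) ⊢ ··b··> n18
  n16 = 0\{a} | (0 | (b.0 + b.0)) ⊢ ··b··> n18
  n17 = a.0\{a} | (0 | 0) ⊢ ··a··> n18
  n18 = 0\{a} | (0 | 0) ⊢ (no moves)
Bisimilarity quotient blocks:
  B0 = {m0, n0}
  B1 = {m1, n1}
  B2 = {m2, n2}
  B3 = {m6, m7, n6, n7}
  B4 = {m11, m12, n11, n12}
  B5 = {m15, m16, n15, n16}
  B6 = {m18, n18}
  B7 = {m17, n17}
  B8 = {m13, n13}
  B9 = {m5, n5}
  B10 = {m10, n10}
  B11 = {m3, n3}
  B12 = {m9, n9}
  B13 = {m14, n14}
  B14 = {m8, n8}
  B15 = {m4, n4}
m0 ∈ B0, n0 ∈ B0 → same block

YES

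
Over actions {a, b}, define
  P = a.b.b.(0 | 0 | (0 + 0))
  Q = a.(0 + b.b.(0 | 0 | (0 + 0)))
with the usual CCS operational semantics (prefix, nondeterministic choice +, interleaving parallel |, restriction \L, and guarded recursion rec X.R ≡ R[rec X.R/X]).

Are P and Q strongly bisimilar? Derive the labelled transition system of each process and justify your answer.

LTS(P): 4 reachable states
  s0 = a.b.b.(0 | 0 | (0 + 0)) ⊢ =a=> s1
  s1 = b.b.(0 | 0 | (0 + 0)) ⊢ =b=> s2
  s2 = b.(0 | 0 | (0 + 0)) ⊢ =b=> s3
  s3 = 0 | 0 | (0 + 0) ⊢ ·
LTS(Q): 4 reachable states
  t0 = a.(0 + b.b.(0 | 0 | (0 + 0))) ⊢ =a=> t1
  t1 = 0 + b.b.(0 | 0 | (0 + 0)) ⊢ =b=> t2
  t2 = b.(0 | 0 | (0 + 0)) ⊢ =b=> t3
  t3 = 0 | 0 | (0 + 0) ⊢ ·
Partition-refinement fixed point:
  B0 = {s0, t0}
  B1 = {s1, t1}
  B2 = {s2, t2}
  B3 = {s3, t3}
s0 ∈ B0, t0 ∈ B0 → same block

bisimilar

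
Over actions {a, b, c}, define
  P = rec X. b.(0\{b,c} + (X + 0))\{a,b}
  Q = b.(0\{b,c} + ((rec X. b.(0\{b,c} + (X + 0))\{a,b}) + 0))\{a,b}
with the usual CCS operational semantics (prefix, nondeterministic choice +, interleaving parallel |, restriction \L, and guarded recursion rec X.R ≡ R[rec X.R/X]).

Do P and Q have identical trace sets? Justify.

LTS(P): 2 reachable states
  u0 = rec X. b.(0\{b,c} + (X + 0))\{a,b} ⊢ ··b··> u1
  u1 = (0\{b,c} + ((rec X. b.(0\{b,c} + (X + 0))\{a,b}) + 0))\{a,b} ⊢ (no moves)
LTS(Q): 2 reachable states
  v0 = b.(0\{b,c} + ((rec X. b.(0\{b,c} + (X + 0))\{a,b}) + 0))\{a,b} ⊢ ··b··> v1
  v1 = (0\{b,c} + ((rec X. b.(0\{b,c} + (X + 0))\{a,b}) + 0))\{a,b} ⊢ (no moves)
Bisimilarity quotient blocks:
  B0 = {u0, v0}
  B1 = {u1, v1}
u0 ∈ B0, v0 ∈ B0 → same block
Bisimilar ⇒ trace-equivalent.

YES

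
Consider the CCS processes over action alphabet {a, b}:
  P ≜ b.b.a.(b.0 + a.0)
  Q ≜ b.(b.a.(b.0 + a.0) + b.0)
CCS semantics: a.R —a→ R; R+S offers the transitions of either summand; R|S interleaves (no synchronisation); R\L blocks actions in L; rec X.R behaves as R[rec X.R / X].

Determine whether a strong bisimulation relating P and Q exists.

P ≁ Q

P's transition system — 5 states:
  m0 = b.b.a.(b.0 + a.0) | =b=> m1
  m1 = b.a.(b.0 + a.0) | =b=> m2
  m2 = a.(b.0 + a.0) | =a=> m3
  m3 = b.0 + a.0 | =a=> m4, =b=> m4
  m4 = 0 | (no moves)
Q's transition system — 5 states:
  n0 = b.(b.a.(b.0 + a.0) + b.0) | =b=> n1
  n1 = b.a.(b.0 + a.0) + b.0 | =b=> n2, =b=> n3
  n2 = 0 | (no moves)
  n3 = a.(b.0 + a.0) | =a=> n4
  n4 = b.0 + a.0 | =a=> n2, =b=> n2
Bisimilarity quotient blocks:
  B0 = {m0}
  B1 = {m1}
  B2 = {m2, n3}
  B3 = {m3, n4}
  B4 = {m4, n2}
  B5 = {n0}
  B6 = {n1}
m0 ∈ B0, n0 ∈ B5 → different blocks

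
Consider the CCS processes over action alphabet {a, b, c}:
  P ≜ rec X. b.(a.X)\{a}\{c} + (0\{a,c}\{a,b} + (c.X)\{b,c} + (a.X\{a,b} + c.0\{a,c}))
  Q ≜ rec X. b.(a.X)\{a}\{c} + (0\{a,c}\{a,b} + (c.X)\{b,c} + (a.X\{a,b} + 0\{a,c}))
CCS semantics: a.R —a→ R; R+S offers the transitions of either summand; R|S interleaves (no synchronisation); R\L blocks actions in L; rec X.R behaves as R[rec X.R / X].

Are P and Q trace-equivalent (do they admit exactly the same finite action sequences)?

Reachable graph of P (5 states):
  u0 = rec X. b.(a.X)\{a}\{c} + (0\{a,c}\{a,b} + (c.X)\{b,c} + (a.X\{a,b} + c.0\{a,c})) ⊢ --a--▸ u1, --b--▸ u2, --c--▸ u3
  u1 = (rec X. b.(a.X)\{a}\{c} + (0\{a,c}\{a,b} + (c.X)\{b,c} + (a.X\{a,b} + c.0\{a,c})))\{a,b} ⊢ --c--▸ u4
  u2 = (a.(rec X. b.(a.X)\{a}\{c} + (0\{a,c}\{a,b} + (c.X)\{b,c} + (a.X\{a,b} + c.0\{a,c}))))\{a}\{c} ⊢ deadlocked
  u3 = 0\{a,c} ⊢ deadlocked
  u4 = 0\{a,c}\{a,b} ⊢ deadlocked
Reachable graph of Q (3 states):
  v0 = rec X. b.(a.X)\{a}\{c} + (0\{a,c}\{a,b} + (c.X)\{b,c} + (a.X\{a,b} + 0\{a,c})) ⊢ --a--▸ v1, --b--▸ v2
  v1 = (rec X. b.(a.X)\{a}\{c} + (0\{a,c}\{a,b} + (c.X)\{b,c} + (a.X\{a,b} + 0\{a,c})))\{a,b} ⊢ deadlocked
  v2 = (a.(rec X. b.(a.X)\{a}\{c} + (0\{a,c}\{a,b} + (c.X)\{b,c} + (a.X\{a,b} + 0\{a,c}))))\{a}\{c} ⊢ deadlocked
Trace ⟨c⟩ through P, begin at {u0}:
  step 1 (c): {u3}
  — P admits the full trace.
Trace ⟨c⟩ through Q, begin at {v0}:
  step 1 (c): ∅  — Q cannot continue

traces(P) ≠ traces(Q) — witness ⟨c⟩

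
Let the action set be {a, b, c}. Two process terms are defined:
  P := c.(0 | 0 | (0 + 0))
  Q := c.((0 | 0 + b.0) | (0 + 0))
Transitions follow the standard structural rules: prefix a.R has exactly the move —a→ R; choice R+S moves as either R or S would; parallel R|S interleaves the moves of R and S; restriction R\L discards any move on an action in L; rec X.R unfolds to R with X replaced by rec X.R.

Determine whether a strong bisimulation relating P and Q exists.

P's transition system — 2 states:
  s0 = c.(0 | 0 | (0 + 0)) | =c=> s1
  s1 = 0 | 0 | (0 + 0) | deadlocked
Q's transition system — 3 states:
  t0 = c.((0 | 0 + b.0) | (0 + 0)) | =c=> t1
  t1 = (0 | 0 + b.0) | (0 + 0) | =b=> t2
  t2 = 0 | (0 + 0) | deadlocked
Bisimilarity quotient blocks:
  B0 = {s0}
  B1 = {s1, t2}
  B2 = {t0}
  B3 = {t1}
s0 ∈ B0, t0 ∈ B2 → different blocks

P ≁ Q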